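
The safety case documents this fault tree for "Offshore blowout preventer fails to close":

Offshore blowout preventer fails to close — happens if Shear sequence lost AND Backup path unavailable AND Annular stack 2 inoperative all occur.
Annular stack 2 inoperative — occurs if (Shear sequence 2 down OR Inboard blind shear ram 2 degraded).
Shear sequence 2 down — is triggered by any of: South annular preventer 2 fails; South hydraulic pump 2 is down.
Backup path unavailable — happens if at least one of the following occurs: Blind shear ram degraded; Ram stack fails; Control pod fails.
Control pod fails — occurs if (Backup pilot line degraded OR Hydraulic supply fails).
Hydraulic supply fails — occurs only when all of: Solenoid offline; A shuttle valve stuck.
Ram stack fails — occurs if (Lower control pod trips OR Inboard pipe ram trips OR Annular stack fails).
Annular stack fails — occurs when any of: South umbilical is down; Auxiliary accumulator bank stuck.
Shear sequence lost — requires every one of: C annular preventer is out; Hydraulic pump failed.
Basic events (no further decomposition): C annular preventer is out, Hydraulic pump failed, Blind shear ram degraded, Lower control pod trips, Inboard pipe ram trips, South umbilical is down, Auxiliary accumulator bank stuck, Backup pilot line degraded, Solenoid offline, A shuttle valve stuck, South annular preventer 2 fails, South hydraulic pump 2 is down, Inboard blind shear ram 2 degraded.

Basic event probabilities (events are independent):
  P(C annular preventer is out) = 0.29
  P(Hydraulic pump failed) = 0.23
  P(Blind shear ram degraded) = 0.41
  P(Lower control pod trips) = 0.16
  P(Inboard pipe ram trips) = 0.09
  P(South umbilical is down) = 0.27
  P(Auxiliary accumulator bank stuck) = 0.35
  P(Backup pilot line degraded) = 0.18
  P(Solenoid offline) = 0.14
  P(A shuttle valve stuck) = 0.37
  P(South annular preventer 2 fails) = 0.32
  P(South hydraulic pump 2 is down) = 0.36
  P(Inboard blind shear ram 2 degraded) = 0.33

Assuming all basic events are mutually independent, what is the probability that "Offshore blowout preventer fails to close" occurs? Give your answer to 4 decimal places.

0.0394

P(Shear sequence lost) [AND] = 0.29 × 0.23 = 0.066700
P(Annular stack fails) [OR] = 1 − (1−0.27) × (1−0.35) = 0.525500
P(Ram stack fails) [OR] = 1 − (1−0.16) × (1−0.09) × (1−0.525500) = 0.637292
P(Hydraulic supply fails) [AND] = 0.14 × 0.37 = 0.051800
P(Control pod fails) [OR] = 1 − (1−0.18) × (1−0.051800) = 0.222476
P(Backup path unavailable) [OR] = 1 − (1−0.41) × (1−0.637292) × (1−0.222476) = 0.833612
P(Shear sequence 2 down) [OR] = 1 − (1−0.32) × (1−0.36) = 0.564800
P(Annular stack 2 inoperative) [OR] = 1 − (1−0.564800) × (1−0.33) = 0.708416
P(Offshore blowout preventer fails to close) [AND] = 0.066700 × 0.833612 × 0.708416 = 0.039389
Rounded to 4 decimal places: P(Offshore blowout preventer fails to close) ≈ 0.0394.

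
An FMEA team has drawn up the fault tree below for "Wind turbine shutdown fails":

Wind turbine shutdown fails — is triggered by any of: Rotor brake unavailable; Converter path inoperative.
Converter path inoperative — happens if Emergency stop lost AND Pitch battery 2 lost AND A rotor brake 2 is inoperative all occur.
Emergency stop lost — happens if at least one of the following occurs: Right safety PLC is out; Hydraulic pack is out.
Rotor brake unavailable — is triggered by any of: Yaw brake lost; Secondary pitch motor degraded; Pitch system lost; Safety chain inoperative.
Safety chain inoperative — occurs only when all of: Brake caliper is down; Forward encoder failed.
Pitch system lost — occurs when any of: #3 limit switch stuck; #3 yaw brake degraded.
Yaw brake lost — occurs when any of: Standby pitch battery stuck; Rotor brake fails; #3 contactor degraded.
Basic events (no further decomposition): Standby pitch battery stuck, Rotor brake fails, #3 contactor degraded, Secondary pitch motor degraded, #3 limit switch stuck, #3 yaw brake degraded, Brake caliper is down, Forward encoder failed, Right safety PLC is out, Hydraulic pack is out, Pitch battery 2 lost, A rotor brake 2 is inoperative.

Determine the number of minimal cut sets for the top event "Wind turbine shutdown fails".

9

Yaw brake lost [OR]: union of children's cut sets → 3 cut set(s).
Pitch system lost [OR]: union of children's cut sets → 2 cut set(s).
Safety chain inoperative [AND]: one cut set from each child combined → 1 × 1 = 1 cut set(s).
Rotor brake unavailable [OR]: union of children's cut sets → 7 cut set(s).
Emergency stop lost [OR]: union of children's cut sets → 2 cut set(s).
Converter path inoperative [AND]: one cut set from each child combined → 2 × 1 × 1 = 2 cut set(s).
Wind turbine shutdown fails [OR]: union of children's cut sets → 9 cut set(s).
Minimal cut sets: {Standby pitch battery stuck}; {Rotor brake fails}; {#3 contactor degraded}; {Secondary pitch motor degraded}; {#3 limit switch stuck}; {#3 yaw brake degraded}; {Brake caliper is down, Forward encoder failed}; {A rotor brake 2 is inoperative, Pitch battery 2 lost, Right safety PLC is out}; {A rotor brake 2 is inoperative, Hydraulic pack is out, Pitch battery 2 lost}.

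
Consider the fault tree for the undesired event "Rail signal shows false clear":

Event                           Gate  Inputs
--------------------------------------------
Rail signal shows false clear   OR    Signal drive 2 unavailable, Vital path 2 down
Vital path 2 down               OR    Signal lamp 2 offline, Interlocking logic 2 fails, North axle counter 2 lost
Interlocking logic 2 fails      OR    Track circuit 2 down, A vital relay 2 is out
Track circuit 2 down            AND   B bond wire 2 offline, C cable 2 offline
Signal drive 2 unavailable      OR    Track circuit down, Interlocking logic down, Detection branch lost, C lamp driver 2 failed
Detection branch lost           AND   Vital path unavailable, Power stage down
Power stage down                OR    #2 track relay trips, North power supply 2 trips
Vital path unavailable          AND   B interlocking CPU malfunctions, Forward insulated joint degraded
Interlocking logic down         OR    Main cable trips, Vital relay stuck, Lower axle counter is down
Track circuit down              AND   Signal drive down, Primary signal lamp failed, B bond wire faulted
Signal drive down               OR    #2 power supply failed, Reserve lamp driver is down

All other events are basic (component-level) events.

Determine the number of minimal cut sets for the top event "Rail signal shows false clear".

12

Signal drive down [OR]: union of children's cut sets → 2 cut set(s).
Track circuit down [AND]: one cut set from each child combined → 2 × 1 × 1 = 2 cut set(s).
Interlocking logic down [OR]: union of children's cut sets → 3 cut set(s).
Vital path unavailable [AND]: one cut set from each child combined → 1 × 1 = 1 cut set(s).
Power stage down [OR]: union of children's cut sets → 2 cut set(s).
Detection branch lost [AND]: one cut set from each child combined → 1 × 2 = 2 cut set(s).
Signal drive 2 unavailable [OR]: union of children's cut sets → 8 cut set(s).
Track circuit 2 down [AND]: one cut set from each child combined → 1 × 1 = 1 cut set(s).
Interlocking logic 2 fails [OR]: union of children's cut sets → 2 cut set(s).
Vital path 2 down [OR]: union of children's cut sets → 4 cut set(s).
Rail signal shows false clear [OR]: union of children's cut sets → 12 cut set(s).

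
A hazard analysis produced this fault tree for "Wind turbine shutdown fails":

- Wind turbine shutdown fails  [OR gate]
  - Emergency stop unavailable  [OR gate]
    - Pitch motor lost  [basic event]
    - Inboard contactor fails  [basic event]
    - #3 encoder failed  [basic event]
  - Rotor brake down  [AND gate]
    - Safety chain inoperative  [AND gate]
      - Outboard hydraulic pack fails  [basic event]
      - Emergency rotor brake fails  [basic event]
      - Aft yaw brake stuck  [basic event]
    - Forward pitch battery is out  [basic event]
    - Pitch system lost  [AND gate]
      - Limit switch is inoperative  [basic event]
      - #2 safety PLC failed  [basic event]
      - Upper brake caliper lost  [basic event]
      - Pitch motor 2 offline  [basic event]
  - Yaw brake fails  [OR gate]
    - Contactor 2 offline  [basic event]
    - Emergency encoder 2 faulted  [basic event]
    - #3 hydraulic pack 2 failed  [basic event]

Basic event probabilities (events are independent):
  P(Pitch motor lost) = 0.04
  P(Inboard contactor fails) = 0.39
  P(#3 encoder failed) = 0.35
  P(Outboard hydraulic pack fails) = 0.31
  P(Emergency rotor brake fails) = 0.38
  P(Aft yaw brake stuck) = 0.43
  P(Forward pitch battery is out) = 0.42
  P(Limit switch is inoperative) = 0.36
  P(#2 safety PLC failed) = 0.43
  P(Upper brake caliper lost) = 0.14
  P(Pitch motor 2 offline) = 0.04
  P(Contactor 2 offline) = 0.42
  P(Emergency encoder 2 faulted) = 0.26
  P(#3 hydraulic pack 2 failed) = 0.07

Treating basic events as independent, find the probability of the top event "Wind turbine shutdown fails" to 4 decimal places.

0.8481

P(Emergency stop unavailable) [OR] = 1 − (1−0.04) × (1−0.39) × (1−0.35) = 0.619360
P(Safety chain inoperative) [AND] = 0.31 × 0.38 × 0.43 = 0.050654
P(Pitch system lost) [AND] = 0.36 × 0.43 × 0.14 × 0.04 = 0.000867
P(Rotor brake down) [AND] = 0.050654 × 0.42 × 0.000867 = 0.000018
P(Yaw brake fails) [OR] = 1 − (1−0.42) × (1−0.26) × (1−0.07) = 0.600844
P(Wind turbine shutdown fails) [OR] = 1 − (1−0.619360) × (1−0.000018) × (1−0.600844) = 0.848068
Rounded to 4 decimal places: P(Wind turbine shutdown fails) ≈ 0.8481.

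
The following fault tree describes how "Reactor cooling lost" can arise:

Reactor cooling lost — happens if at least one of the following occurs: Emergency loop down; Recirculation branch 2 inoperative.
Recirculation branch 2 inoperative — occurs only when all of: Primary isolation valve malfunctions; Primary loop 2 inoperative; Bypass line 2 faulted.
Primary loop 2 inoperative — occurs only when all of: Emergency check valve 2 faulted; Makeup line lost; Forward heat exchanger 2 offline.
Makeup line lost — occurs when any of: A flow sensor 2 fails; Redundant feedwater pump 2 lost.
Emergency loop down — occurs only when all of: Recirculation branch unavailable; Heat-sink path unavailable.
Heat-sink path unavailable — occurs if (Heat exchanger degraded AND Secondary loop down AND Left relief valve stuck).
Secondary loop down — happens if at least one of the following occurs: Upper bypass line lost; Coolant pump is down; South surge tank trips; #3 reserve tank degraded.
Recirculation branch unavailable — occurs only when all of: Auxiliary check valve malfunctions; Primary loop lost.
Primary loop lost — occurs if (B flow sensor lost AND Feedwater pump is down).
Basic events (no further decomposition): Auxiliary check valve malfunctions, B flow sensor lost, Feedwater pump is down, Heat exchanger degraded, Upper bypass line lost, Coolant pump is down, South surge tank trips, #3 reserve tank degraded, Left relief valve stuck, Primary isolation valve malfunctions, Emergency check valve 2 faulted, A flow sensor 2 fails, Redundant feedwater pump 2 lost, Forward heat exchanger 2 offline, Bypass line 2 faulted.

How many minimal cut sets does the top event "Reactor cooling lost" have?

6

Primary loop lost [AND]: one cut set from each child combined → 1 × 1 = 1 cut set(s).
Recirculation branch unavailable [AND]: one cut set from each child combined → 1 × 1 = 1 cut set(s).
Secondary loop down [OR]: union of children's cut sets → 4 cut set(s).
Heat-sink path unavailable [AND]: one cut set from each child combined → 1 × 4 × 1 = 4 cut set(s).
Emergency loop down [AND]: one cut set from each child combined → 1 × 4 = 4 cut set(s).
Makeup line lost [OR]: union of children's cut sets → 2 cut set(s).
Primary loop 2 inoperative [AND]: one cut set from each child combined → 1 × 2 × 1 = 2 cut set(s).
Recirculation branch 2 inoperative [AND]: one cut set from each child combined → 1 × 2 × 1 = 2 cut set(s).
Reactor cooling lost [OR]: union of children's cut sets → 6 cut set(s).
Minimal cut sets: {Auxiliary check valve malfunctions, B flow sensor lost, Feedwater pump is down, Heat exchanger degraded, Left relief valve stuck, Upper bypass line lost}; {Auxiliary check valve malfunctions, B flow sensor lost, Coolant pump is down, Feedwater pump is down, Heat exchanger degraded, Left relief valve stuck}; {Auxiliary check valve malfunctions, B flow sensor lost, Feedwater pump is down, Heat exchanger degraded, Left relief valve stuck, South surge tank trips}; {#3 reserve tank degraded, Auxiliary check valve malfunctions, B flow sensor lost, Feedwater pump is down, Heat exchanger degraded, Left relief valve stuck}; {A flow sensor 2 fails, Bypass line 2 faulted, Emergency check valve 2 faulted, Forward heat exchanger 2 offline, Primary isolation valve malfunctions}; {Bypass line 2 faulted, Emergency check valve 2 faulted, Forward heat exchanger 2 offline, Primary isolation valve malfunctions, Redundant feedwater pump 2 lost}.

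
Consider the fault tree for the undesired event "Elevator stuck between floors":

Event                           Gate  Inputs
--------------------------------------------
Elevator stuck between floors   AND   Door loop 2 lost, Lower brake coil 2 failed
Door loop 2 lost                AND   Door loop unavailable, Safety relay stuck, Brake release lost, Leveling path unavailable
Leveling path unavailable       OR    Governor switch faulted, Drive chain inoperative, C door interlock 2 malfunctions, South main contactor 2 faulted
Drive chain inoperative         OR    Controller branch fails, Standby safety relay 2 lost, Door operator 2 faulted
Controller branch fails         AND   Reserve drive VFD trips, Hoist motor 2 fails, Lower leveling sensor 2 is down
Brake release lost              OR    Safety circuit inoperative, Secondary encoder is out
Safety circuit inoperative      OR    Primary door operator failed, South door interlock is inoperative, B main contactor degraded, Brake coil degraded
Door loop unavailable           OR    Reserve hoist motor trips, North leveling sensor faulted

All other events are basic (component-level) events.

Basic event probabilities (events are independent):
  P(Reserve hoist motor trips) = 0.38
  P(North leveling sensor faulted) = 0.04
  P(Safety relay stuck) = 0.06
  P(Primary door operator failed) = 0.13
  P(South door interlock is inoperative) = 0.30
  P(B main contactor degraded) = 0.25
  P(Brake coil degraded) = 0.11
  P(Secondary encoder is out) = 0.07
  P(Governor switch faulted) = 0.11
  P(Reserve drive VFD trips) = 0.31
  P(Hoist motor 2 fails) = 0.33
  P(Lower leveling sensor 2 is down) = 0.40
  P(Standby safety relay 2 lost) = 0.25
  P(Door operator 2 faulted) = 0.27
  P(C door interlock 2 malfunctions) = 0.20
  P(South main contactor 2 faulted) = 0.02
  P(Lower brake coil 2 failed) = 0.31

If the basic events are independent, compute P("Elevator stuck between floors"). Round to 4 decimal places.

P(Door loop unavailable) [OR] = 1 − (1−0.38) × (1−0.04) = 0.404800
P(Safety circuit inoperative) [OR] = 1 − (1−0.13) × (1−0.30) × (1−0.25) × (1−0.11) = 0.593493
P(Brake release lost) [OR] = 1 − (1−0.593493) × (1−0.07) = 0.621948
P(Controller branch fails) [AND] = 0.31 × 0.33 × 0.40 = 0.040920
P(Drive chain inoperative) [OR] = 1 − (1−0.040920) × (1−0.25) × (1−0.27) = 0.474904
P(Leveling path unavailable) [OR] = 1 − (1−0.11) × (1−0.474904) × (1−0.20) × (1−0.02) = 0.633609
P(Door loop 2 lost) [AND] = 0.404800 × 0.06 × 0.621948 × 0.633609 = 0.009571
P(Elevator stuck between floors) [AND] = 0.009571 × 0.31 = 0.002967
Rounded to 4 decimal places: P(Elevator stuck between floors) ≈ 0.0030.

0.0030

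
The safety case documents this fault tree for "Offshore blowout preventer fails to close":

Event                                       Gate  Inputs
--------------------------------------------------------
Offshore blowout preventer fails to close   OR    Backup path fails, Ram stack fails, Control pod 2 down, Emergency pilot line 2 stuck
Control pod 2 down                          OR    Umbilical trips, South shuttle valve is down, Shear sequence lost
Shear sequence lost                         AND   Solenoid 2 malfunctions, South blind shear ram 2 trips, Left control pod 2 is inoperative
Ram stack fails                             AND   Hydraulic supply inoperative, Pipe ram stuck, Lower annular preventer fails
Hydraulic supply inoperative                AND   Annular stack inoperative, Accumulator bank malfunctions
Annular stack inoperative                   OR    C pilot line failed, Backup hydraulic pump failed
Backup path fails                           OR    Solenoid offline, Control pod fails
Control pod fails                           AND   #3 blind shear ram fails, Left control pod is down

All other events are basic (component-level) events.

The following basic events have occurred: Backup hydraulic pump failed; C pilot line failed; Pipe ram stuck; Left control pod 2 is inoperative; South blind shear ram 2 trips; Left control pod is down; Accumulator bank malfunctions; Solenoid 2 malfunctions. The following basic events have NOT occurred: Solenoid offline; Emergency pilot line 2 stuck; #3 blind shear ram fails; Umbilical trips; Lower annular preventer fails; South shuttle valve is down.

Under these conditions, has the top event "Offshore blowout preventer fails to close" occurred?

Control pod fails [AND]: #3 blind shear ram fails=not, Left control pod is down=occurs → not all inputs occur → does not occur.
Backup path fails [OR]: Solenoid offline=not, Control pod fails=not → no input occurs → does not occur.
Annular stack inoperative [OR]: C pilot line failed=occurs, Backup hydraulic pump failed=occurs → at least one input occurs → occurs.
Hydraulic supply inoperative [AND]: Annular stack inoperative=occurs, Accumulator bank malfunctions=occurs → all inputs occur → occurs.
Ram stack fails [AND]: Hydraulic supply inoperative=occurs, Pipe ram stuck=occurs, Lower annular preventer fails=not → not all inputs occur → does not occur.
Shear sequence lost [AND]: Solenoid 2 malfunctions=occurs, South blind shear ram 2 trips=occurs, Left control pod 2 is inoperative=occurs → all inputs occur → occurs.
Control pod 2 down [OR]: Umbilical trips=not, South shuttle valve is down=not, Shear sequence lost=occurs → at least one input occurs → occurs.
Offshore blowout preventer fails to close [OR]: Backup path fails=not, Ram stack fails=not, Control pod 2 down=occurs, Emergency pilot line 2 stuck=not → at least one input occurs → occurs.

Yes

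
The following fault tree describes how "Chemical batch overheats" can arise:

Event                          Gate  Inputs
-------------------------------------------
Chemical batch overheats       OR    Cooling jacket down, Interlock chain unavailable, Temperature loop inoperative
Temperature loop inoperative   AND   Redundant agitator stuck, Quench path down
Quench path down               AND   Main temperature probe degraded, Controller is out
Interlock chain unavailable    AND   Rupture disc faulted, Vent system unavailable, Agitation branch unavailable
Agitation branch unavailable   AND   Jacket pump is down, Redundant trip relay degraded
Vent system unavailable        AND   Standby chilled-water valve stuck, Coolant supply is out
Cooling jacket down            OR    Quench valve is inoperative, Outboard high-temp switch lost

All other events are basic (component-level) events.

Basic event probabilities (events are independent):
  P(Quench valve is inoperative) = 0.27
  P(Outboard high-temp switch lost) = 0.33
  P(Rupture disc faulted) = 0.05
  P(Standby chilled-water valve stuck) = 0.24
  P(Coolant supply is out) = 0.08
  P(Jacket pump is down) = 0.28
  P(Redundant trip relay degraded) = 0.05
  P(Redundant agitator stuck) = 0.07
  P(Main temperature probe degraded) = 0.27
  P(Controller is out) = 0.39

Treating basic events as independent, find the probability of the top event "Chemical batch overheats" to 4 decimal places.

P(Cooling jacket down) [OR] = 1 − (1−0.27) × (1−0.33) = 0.510900
P(Vent system unavailable) [AND] = 0.24 × 0.08 = 0.019200
P(Agitation branch unavailable) [AND] = 0.28 × 0.05 = 0.014000
P(Interlock chain unavailable) [AND] = 0.05 × 0.019200 × 0.014000 = 0.000013
P(Quench path down) [AND] = 0.27 × 0.39 = 0.105300
P(Temperature loop inoperative) [AND] = 0.07 × 0.105300 = 0.007371
P(Chemical batch overheats) [OR] = 1 − (1−0.510900) × (1−0.000013) × (1−0.007371) = 0.514511
Rounded to 4 decimal places: P(Chemical batch overheats) ≈ 0.5145.

0.5145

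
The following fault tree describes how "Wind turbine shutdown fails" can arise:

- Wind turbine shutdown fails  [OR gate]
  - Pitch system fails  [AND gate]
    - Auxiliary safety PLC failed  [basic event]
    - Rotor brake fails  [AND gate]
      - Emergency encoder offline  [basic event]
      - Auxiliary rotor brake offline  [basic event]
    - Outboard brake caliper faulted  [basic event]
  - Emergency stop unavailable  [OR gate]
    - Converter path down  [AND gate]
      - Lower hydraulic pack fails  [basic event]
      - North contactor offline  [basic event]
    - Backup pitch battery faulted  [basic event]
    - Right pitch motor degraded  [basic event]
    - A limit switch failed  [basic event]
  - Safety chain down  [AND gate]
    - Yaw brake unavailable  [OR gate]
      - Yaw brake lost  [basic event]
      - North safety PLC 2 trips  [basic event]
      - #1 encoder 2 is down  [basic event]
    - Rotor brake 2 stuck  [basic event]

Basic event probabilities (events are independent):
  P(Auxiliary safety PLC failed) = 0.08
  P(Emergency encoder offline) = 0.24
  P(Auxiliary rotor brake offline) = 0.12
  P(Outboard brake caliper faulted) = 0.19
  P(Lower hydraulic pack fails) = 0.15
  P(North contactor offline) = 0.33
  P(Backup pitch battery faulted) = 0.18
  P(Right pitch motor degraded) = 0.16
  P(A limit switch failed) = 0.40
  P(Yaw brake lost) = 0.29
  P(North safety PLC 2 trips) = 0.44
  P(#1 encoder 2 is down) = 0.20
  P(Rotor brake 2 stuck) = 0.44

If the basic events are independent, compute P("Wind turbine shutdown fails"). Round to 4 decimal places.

P(Rotor brake fails) [AND] = 0.24 × 0.12 = 0.028800
P(Pitch system fails) [AND] = 0.08 × 0.028800 × 0.19 = 0.000438
P(Converter path down) [AND] = 0.15 × 0.33 = 0.049500
P(Emergency stop unavailable) [OR] = 1 − (1−0.049500) × (1−0.18) × (1−0.16) × (1−0.40) = 0.607177
P(Yaw brake unavailable) [OR] = 1 − (1−0.29) × (1−0.44) × (1−0.20) = 0.681920
P(Safety chain down) [AND] = 0.681920 × 0.44 = 0.300045
P(Wind turbine shutdown fails) [OR] = 1 − (1−0.000438) × (1−0.607177) × (1−0.300045) = 0.725162
Rounded to 4 decimal places: P(Wind turbine shutdown fails) ≈ 0.7252.

0.7252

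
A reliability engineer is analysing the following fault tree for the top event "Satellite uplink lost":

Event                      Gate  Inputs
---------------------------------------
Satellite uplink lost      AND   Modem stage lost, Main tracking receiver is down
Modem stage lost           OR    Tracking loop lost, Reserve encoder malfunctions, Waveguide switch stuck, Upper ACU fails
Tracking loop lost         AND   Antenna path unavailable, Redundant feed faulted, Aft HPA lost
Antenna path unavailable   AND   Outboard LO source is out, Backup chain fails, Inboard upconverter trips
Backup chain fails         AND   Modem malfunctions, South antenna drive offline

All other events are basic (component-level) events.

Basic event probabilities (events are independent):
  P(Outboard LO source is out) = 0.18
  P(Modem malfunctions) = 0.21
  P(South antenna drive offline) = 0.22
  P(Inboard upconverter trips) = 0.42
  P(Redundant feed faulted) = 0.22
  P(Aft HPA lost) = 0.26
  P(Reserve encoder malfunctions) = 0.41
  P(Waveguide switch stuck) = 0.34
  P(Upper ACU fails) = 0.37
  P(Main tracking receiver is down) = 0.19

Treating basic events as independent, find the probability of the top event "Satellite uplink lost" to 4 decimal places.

0.1434

P(Backup chain fails) [AND] = 0.21 × 0.22 = 0.046200
P(Antenna path unavailable) [AND] = 0.18 × 0.046200 × 0.42 = 0.003493
P(Tracking loop lost) [AND] = 0.003493 × 0.22 × 0.26 = 0.000200
P(Modem stage lost) [OR] = 1 − (1−0.000200) × (1−0.41) × (1−0.34) × (1−0.37) = 0.754727
P(Satellite uplink lost) [AND] = 0.754727 × 0.19 = 0.143398
Rounded to 4 decimal places: P(Satellite uplink lost) ≈ 0.1434.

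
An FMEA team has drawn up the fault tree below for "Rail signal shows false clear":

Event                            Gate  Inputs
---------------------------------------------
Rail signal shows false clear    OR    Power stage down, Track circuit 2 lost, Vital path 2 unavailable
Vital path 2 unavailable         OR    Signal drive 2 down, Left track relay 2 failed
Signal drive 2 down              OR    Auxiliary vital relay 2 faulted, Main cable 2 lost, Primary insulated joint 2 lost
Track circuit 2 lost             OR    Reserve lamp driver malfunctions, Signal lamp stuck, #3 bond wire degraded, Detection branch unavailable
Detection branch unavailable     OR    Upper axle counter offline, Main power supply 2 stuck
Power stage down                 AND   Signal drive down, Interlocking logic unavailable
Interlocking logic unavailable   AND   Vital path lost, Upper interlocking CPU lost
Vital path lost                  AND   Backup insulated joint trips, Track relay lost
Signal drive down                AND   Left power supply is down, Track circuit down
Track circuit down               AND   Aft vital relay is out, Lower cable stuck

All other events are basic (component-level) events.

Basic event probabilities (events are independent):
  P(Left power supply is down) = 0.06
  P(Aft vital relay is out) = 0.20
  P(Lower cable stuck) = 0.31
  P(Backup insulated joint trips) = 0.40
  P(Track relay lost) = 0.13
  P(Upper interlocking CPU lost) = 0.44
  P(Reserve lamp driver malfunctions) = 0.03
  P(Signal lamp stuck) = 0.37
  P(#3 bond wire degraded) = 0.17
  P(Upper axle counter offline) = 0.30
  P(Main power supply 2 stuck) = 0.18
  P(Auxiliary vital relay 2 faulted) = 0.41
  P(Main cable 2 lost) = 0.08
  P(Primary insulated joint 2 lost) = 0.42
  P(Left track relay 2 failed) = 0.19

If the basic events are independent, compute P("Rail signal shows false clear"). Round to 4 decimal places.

P(Track circuit down) [AND] = 0.20 × 0.31 = 0.062000
P(Signal drive down) [AND] = 0.06 × 0.062000 = 0.003720
P(Vital path lost) [AND] = 0.40 × 0.13 = 0.052000
P(Interlocking logic unavailable) [AND] = 0.052000 × 0.44 = 0.022880
P(Power stage down) [AND] = 0.003720 × 0.022880 = 0.000085
P(Detection branch unavailable) [OR] = 1 − (1−0.30) × (1−0.18) = 0.426000
P(Track circuit 2 lost) [OR] = 1 − (1−0.03) × (1−0.37) × (1−0.17) × (1−0.426000) = 0.708860
P(Signal drive 2 down) [OR] = 1 − (1−0.41) × (1−0.08) × (1−0.42) = 0.685176
P(Vital path 2 unavailable) [OR] = 1 − (1−0.685176) × (1−0.19) = 0.744993
P(Rail signal shows false clear) [OR] = 1 − (1−0.000085) × (1−0.708860) × (1−0.744993) = 0.925764
Rounded to 4 decimal places: P(Rail signal shows false clear) ≈ 0.9258.

0.9258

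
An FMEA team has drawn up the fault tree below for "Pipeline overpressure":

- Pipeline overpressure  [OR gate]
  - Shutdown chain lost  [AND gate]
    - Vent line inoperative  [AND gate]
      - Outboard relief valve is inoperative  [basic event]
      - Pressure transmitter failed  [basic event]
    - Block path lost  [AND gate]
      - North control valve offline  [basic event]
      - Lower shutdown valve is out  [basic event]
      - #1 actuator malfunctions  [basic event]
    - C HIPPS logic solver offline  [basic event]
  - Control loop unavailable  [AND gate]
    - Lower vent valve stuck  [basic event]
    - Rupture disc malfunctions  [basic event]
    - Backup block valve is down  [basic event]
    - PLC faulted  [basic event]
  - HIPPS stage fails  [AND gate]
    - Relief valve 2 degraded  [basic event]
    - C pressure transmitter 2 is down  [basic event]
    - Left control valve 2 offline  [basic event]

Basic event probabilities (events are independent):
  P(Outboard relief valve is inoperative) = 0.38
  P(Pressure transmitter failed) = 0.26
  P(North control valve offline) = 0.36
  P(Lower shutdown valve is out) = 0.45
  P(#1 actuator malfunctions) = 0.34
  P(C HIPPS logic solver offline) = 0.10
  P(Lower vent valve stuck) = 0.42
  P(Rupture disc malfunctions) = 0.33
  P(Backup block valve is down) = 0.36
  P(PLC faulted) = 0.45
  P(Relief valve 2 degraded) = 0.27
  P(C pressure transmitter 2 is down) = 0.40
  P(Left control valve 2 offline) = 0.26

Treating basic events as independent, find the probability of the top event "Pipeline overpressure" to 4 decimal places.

0.0504

P(Vent line inoperative) [AND] = 0.38 × 0.26 = 0.098800
P(Block path lost) [AND] = 0.36 × 0.45 × 0.34 = 0.055080
P(Shutdown chain lost) [AND] = 0.098800 × 0.055080 × 0.10 = 0.000544
P(Control loop unavailable) [AND] = 0.42 × 0.33 × 0.36 × 0.45 = 0.022453
P(HIPPS stage fails) [AND] = 0.27 × 0.40 × 0.26 = 0.028080
P(Pipeline overpressure) [OR] = 1 − (1−0.000544) × (1−0.022453) × (1−0.028080) = 0.050419
Rounded to 4 decimal places: P(Pipeline overpressure) ≈ 0.0504.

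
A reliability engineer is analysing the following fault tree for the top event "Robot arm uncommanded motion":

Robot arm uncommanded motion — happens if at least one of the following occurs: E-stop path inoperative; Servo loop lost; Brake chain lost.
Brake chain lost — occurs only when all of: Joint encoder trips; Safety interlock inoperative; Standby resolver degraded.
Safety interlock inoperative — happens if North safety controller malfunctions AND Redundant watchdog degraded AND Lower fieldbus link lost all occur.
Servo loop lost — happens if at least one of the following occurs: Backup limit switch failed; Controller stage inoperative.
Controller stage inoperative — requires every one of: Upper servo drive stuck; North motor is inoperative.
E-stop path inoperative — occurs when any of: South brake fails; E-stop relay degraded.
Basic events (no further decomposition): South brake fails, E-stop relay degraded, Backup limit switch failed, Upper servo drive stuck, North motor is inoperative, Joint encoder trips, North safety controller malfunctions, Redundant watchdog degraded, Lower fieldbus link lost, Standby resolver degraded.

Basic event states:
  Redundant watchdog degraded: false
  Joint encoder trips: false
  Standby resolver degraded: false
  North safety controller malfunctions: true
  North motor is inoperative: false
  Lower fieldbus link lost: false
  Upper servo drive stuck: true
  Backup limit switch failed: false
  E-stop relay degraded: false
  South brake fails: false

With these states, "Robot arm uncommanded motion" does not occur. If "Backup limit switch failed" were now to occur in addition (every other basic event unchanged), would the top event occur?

Yes

Counterfactual: set "Backup limit switch failed" to occurred.
E-stop path inoperative [OR]: South brake fails=not, E-stop relay degraded=not → no input occurs → does not occur.
Controller stage inoperative [AND]: Upper servo drive stuck=occurs, North motor is inoperative=not → not all inputs occur → does not occur.
Servo loop lost [OR]: Backup limit switch failed=occurs, Controller stage inoperative=not → at least one input occurs → occurs.
Safety interlock inoperative [AND]: North safety controller malfunctions=occurs, Redundant watchdog degraded=not, Lower fieldbus link lost=not → not all inputs occur → does not occur.
Brake chain lost [AND]: Joint encoder trips=not, Safety interlock inoperative=not, Standby resolver degraded=not → not all inputs occur → does not occur.
Robot arm uncommanded motion [OR]: E-stop path inoperative=not, Servo loop lost=occurs, Brake chain lost=not → at least one input occurs → occurs.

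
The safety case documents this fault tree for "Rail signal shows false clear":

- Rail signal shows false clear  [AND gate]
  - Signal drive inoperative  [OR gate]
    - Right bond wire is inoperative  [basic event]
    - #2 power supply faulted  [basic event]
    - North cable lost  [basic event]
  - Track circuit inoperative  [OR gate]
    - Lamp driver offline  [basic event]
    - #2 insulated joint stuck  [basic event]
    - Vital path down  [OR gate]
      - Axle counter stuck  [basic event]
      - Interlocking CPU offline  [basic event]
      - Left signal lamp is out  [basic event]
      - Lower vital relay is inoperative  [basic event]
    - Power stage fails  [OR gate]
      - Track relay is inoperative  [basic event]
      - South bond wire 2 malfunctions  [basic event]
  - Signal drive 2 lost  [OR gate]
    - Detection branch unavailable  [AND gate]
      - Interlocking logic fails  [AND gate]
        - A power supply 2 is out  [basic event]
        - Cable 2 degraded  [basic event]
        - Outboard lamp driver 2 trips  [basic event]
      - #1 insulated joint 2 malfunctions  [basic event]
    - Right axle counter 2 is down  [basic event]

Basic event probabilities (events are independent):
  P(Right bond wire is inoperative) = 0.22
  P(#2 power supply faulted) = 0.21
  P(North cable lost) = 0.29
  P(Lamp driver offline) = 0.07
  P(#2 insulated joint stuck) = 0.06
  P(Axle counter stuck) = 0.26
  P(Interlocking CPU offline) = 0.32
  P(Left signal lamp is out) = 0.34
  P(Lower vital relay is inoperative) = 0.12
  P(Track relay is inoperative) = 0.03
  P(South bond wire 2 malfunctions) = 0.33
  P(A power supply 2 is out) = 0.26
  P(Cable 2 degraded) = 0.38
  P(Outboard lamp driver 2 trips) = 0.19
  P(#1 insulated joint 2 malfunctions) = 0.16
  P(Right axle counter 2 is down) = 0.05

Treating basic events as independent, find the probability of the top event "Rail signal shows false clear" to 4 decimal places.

0.0248

P(Signal drive inoperative) [OR] = 1 − (1−0.22) × (1−0.21) × (1−0.29) = 0.562498
P(Vital path down) [OR] = 1 − (1−0.26) × (1−0.32) × (1−0.34) × (1−0.12) = 0.707741
P(Power stage fails) [OR] = 1 − (1−0.03) × (1−0.33) = 0.350100
P(Track circuit inoperative) [OR] = 1 − (1−0.07) × (1−0.06) × (1−0.707741) × (1−0.350100) = 0.833955
P(Interlocking logic fails) [AND] = 0.26 × 0.38 × 0.19 = 0.018772
P(Detection branch unavailable) [AND] = 0.018772 × 0.16 = 0.003004
P(Signal drive 2 lost) [OR] = 1 − (1−0.003004) × (1−0.05) = 0.052854
P(Rail signal shows false clear) [AND] = 0.562498 × 0.833955 × 0.052854 = 0.024794
Rounded to 4 decimal places: P(Rail signal shows false clear) ≈ 0.0248.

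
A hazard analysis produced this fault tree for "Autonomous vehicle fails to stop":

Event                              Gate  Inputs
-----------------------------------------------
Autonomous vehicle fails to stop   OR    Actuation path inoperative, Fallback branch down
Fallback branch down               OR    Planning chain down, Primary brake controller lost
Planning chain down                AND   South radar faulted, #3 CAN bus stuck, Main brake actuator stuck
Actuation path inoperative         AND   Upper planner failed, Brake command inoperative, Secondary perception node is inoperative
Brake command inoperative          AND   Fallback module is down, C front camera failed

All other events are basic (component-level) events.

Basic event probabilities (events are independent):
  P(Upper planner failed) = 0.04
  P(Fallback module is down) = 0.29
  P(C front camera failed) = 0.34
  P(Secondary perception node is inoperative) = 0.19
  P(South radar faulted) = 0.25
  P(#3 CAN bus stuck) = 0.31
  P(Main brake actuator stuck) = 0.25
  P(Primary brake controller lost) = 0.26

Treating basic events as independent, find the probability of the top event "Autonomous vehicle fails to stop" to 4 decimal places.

P(Brake command inoperative) [AND] = 0.29 × 0.34 = 0.098600
P(Actuation path inoperative) [AND] = 0.04 × 0.098600 × 0.19 = 0.000749
P(Planning chain down) [AND] = 0.25 × 0.31 × 0.25 = 0.019375
P(Fallback branch down) [OR] = 1 − (1−0.019375) × (1−0.26) = 0.274338
P(Autonomous vehicle fails to stop) [OR] = 1 − (1−0.000749) × (1−0.274338) = 0.274882
Rounded to 4 decimal places: P(Autonomous vehicle fails to stop) ≈ 0.2749.

0.2749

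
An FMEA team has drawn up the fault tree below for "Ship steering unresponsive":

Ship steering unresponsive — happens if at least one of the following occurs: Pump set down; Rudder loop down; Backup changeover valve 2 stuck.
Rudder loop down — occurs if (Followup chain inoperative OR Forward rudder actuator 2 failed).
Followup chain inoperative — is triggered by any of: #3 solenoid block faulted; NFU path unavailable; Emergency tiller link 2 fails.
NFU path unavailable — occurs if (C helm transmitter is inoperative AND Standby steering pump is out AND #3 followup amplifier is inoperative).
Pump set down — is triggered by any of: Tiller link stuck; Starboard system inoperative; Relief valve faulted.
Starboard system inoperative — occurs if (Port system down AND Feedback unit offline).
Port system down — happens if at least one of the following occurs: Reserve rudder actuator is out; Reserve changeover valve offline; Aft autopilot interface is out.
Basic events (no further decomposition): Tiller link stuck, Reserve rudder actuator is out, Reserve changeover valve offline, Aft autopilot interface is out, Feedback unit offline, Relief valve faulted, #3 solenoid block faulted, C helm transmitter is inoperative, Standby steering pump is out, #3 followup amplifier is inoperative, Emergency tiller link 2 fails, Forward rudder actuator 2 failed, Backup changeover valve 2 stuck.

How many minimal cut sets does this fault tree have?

Port system down [OR]: union of children's cut sets → 3 cut set(s).
Starboard system inoperative [AND]: one cut set from each child combined → 3 × 1 = 3 cut set(s).
Pump set down [OR]: union of children's cut sets → 5 cut set(s).
NFU path unavailable [AND]: one cut set from each child combined → 1 × 1 × 1 = 1 cut set(s).
Followup chain inoperative [OR]: union of children's cut sets → 3 cut set(s).
Rudder loop down [OR]: union of children's cut sets → 4 cut set(s).
Ship steering unresponsive [OR]: union of children's cut sets → 10 cut set(s).
Minimal cut sets: {Tiller link stuck}; {Feedback unit offline, Reserve rudder actuator is out}; {Feedback unit offline, Reserve changeover valve offline}; {Aft autopilot interface is out, Feedback unit offline}; {Relief valve faulted}; {#3 solenoid block faulted}; {#3 followup amplifier is inoperative, C helm transmitter is inoperative, Standby steering pump is out}; {Emergency tiller link 2 fails}; {Forward rudder actuator 2 failed}; {Backup changeover valve 2 stuck}.

10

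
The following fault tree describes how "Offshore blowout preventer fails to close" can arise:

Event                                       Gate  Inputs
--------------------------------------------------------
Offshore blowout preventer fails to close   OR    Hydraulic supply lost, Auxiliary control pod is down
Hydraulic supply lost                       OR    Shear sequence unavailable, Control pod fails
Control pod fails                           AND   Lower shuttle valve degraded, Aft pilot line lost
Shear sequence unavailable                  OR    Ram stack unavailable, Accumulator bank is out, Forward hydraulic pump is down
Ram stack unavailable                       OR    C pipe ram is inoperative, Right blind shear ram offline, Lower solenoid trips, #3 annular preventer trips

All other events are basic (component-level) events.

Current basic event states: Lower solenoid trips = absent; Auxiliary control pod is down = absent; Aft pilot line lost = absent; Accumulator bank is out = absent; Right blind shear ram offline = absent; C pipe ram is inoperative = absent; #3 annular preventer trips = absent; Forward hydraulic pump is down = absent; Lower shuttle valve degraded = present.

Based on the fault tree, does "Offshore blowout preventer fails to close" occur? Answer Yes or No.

Ram stack unavailable [OR]: C pipe ram is inoperative=not, Right blind shear ram offline=not, Lower solenoid trips=not, #3 annular preventer trips=not → no input occurs → does not occur.
Shear sequence unavailable [OR]: Ram stack unavailable=not, Accumulator bank is out=not, Forward hydraulic pump is down=not → no input occurs → does not occur.
Control pod fails [AND]: Lower shuttle valve degraded=occurs, Aft pilot line lost=not → not all inputs occur → does not occur.
Hydraulic supply lost [OR]: Shear sequence unavailable=not, Control pod fails=not → no input occurs → does not occur.
Offshore blowout preventer fails to close [OR]: Hydraulic supply lost=not, Auxiliary control pod is down=not → no input occurs → does not occur.

No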